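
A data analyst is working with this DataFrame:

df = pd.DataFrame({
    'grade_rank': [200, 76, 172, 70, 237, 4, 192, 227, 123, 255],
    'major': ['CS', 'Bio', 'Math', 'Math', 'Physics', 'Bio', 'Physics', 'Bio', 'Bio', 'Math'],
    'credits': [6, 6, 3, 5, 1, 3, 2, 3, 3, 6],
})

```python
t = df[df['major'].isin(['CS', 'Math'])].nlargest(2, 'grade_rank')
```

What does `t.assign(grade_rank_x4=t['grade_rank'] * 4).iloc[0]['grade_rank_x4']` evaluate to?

1020

filter rows where major in ['CS', 'Math']:
   grade_rank major  credits
0         200    CS        6
2         172  Math        3
3          70  Math        5
9         255  Math        6
take 2 rows with largest grade_rank:
   grade_rank major  credits
9         255  Math        6
0         200    CS        6
add column grade_rank_x4 = t['grade_rank'] * 4:
   grade_rank major  credits  grade_rank_x4
9         255  Math        6           1020
0         200    CS        6            800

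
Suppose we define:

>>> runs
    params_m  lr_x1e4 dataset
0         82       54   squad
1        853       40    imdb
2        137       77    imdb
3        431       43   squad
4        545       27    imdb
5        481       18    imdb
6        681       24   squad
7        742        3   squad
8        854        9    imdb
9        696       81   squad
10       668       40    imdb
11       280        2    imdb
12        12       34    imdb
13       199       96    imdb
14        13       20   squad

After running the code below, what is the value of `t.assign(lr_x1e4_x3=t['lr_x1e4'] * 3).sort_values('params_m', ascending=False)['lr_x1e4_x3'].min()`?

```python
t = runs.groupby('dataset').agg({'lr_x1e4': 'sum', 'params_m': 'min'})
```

group by dataset: sum(lr_x1e4), min(params_m):
         lr_x1e4  params_m
dataset                   
imdb         343        12
squad        225        13
add column lr_x1e4_x3 = t['lr_x1e4'] * 3:
         lr_x1e4  params_m  lr_x1e4_x3
dataset                               
imdb         343        12        1029
squad        225        13         675
sort by params_m descending:
         lr_x1e4  params_m  lr_x1e4_x3
dataset                               
squad        225        13         675
imdb         343        12        1029
Reading off the min of column 'lr_x1e4_x3', we get 675.

675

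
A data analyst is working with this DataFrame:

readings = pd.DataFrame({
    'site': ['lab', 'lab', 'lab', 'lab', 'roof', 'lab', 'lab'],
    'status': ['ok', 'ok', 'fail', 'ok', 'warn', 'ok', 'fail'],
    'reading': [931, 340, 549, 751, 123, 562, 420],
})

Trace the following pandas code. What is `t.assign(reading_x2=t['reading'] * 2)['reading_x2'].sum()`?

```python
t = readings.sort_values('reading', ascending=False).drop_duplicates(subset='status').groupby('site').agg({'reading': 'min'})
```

sort by reading descending:
   site status  reading
0   lab     ok      931
3   lab     ok      751
5   lab     ok      562
2   lab   fail      549
6   lab   fail      420
1   lab     ok      340
4  roof   warn      123
drop duplicate status (keep=first):
   site status  reading
0   lab     ok      931
2   lab   fail      549
4  roof   warn      123
group by site, min of reading:
      reading
site         
lab       549
roof      123
add column reading_x2 = t['reading'] * 2:
      reading  reading_x2
site                     
lab       549        1098
roof      123         246
Taking the sum of column 'reading_x2' gives 1344.

1344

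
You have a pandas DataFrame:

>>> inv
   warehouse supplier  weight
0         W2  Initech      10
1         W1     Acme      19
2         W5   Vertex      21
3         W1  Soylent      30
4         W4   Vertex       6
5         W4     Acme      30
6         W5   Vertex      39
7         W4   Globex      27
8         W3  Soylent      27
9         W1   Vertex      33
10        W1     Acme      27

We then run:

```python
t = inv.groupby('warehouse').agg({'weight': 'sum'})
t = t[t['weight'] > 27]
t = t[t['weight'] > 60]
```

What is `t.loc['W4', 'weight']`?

group by warehouse, sum of weight:
           weight
warehouse        
W1            109
W2             10
W3             27
W4             63
W5             60
filter rows where weight > 27:
           weight
warehouse        
W1            109
W4             63
W5             60
filter rows where weight > 60:
           weight
warehouse        
W1            109
W4             63
Hence 63.

63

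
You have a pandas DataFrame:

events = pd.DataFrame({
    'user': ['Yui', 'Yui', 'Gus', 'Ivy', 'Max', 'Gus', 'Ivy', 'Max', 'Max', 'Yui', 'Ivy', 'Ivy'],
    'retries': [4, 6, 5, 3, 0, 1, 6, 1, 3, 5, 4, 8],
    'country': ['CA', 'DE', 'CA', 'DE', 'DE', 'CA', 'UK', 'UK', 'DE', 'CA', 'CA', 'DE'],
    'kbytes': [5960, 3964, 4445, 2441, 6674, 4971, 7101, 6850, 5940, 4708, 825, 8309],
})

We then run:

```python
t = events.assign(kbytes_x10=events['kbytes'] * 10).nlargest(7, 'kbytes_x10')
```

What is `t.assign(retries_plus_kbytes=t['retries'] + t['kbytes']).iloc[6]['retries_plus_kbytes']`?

4972

add column kbytes_x10 = events['kbytes'] * 10:
   user  retries country  kbytes  kbytes_x10
0   Yui        4      CA    5960       59600
1   Yui        6      DE    3964       39640
2   Gus        5      CA    4445       44450
3   Ivy        3      DE    2441       24410
4   Max        0      DE    6674       66740
5   Gus        1      CA    4971       49710
6   Ivy        6      UK    7101       71010
7   Max        1      UK    6850       68500
8   Max        3      DE    5940       59400
9   Yui        5      CA    4708       47080
10  Ivy        4      CA     825        8250
11  Ivy        8      DE    8309       83090
take 7 rows with largest kbytes_x10:
   user  retries country  kbytes  kbytes_x10
11  Ivy        8      DE    8309       83090
6   Ivy        6      UK    7101       71010
7   Max        1      UK    6850       68500
4   Max        0      DE    6674       66740
0   Yui        4      CA    5960       59600
8   Max        3      DE    5940       59400
5   Gus        1      CA    4971       49710
add column retries_plus_kbytes = t['retries'] + t['kbytes']:
   user  retries country  kbytes  kbytes_x10  retries_plus_kbytes
11  Ivy        8      DE    8309       83090                 8317
6   Ivy        6      UK    7101       71010                 7107
7   Max        1      UK    6850       68500                 6851
4   Max        0      DE    6674       66740                 6674
0   Yui        4      CA    5960       59600                 5964
8   Max        3      DE    5940       59400                 5943
5   Gus        1      CA    4971       49710                 4972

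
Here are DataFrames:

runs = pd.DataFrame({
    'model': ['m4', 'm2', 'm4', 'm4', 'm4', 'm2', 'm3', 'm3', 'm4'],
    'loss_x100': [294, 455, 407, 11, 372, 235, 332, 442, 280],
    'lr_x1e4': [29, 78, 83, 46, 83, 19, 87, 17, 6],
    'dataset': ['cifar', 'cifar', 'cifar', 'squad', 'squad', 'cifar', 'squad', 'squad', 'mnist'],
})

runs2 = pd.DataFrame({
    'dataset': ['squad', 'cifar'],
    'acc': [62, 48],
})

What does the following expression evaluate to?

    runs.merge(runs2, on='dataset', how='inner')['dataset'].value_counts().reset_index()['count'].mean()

4.0

merge on 'dataset' (how='inner') → 8 rows:
  model  loss_x100  lr_x1e4 dataset  acc
0    m4        294       29   cifar   48
1    m2        455       78   cifar   48
2    m4        407       83   cifar   48
3    m4         11       46   squad   62
4    m4        372       83   squad   62
5    m2        235       19   cifar   48
6    m3        332       87   squad   62
7    m3        442       17   squad   62
value_counts of dataset:
dataset
cifar    4
squad    4
Name: count, dtype: int64
reset_index():
  dataset  count
0   cifar      4
1   squad      4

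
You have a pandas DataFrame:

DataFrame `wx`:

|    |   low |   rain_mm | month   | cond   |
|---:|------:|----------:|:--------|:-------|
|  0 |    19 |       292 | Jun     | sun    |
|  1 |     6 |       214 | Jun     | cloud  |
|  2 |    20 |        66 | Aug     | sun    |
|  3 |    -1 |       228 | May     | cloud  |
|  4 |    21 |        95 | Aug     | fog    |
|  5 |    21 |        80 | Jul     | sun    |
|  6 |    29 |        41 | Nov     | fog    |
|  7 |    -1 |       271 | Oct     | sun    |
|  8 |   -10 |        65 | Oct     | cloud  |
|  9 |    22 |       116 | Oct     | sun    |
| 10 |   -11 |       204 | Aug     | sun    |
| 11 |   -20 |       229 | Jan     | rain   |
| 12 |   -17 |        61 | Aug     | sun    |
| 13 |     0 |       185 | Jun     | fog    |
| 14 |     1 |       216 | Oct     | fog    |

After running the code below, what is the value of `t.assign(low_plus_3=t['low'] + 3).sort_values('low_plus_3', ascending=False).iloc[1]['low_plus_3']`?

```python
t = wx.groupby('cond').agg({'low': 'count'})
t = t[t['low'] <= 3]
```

4

group by cond, count of low:
       low
cond      
cloud    3
fog      4
rain     1
sun      7
filter rows where low <= 3:
       low
cond      
cloud    3
rain     1
add column low_plus_3 = t['low'] + 3:
       low  low_plus_3
cond                  
cloud    3           6
rain     1           4
sort by low_plus_3 descending:
       low  low_plus_3
cond                  
cloud    3           6
rain     1           4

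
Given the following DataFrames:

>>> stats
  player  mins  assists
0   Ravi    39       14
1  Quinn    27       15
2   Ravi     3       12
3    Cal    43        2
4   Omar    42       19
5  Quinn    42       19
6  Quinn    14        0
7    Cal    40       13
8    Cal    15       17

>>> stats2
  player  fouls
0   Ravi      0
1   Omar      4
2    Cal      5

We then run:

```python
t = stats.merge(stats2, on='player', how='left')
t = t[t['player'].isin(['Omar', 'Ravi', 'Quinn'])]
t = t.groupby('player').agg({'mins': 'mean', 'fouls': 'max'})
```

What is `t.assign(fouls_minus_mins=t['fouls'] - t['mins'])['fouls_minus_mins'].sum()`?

merge on 'player' (how='left') → 9 rows:
  player  mins  assists  fouls
0   Ravi    39       14    0.0
1  Quinn    27       15    NaN
2   Ravi     3       12    0.0
3    Cal    43        2    5.0
4   Omar    42       19    4.0
5  Quinn    42       19    NaN
6  Quinn    14        0    NaN
7    Cal    40       13    5.0
8    Cal    15       17    5.0
filter rows where player in ['Omar', 'Ravi', 'Quinn']:
  player  mins  assists  fouls
0   Ravi    39       14    0.0
1  Quinn    27       15    NaN
2   Ravi     3       12    0.0
4   Omar    42       19    4.0
5  Quinn    42       19    NaN
6  Quinn    14        0    NaN
group by player: mean(mins), max(fouls):
             mins  fouls
player                  
Omar    42.000000    4.0
Quinn   27.666667    NaN
Ravi    21.000000    0.0
add column fouls_minus_mins = t['fouls'] - t['mins']:
             mins  fouls  fouls_minus_mins
player                                    
Omar    42.000000    4.0             -38.0
Quinn   27.666667    NaN               NaN
Ravi    21.000000    0.0             -21.0

-59.0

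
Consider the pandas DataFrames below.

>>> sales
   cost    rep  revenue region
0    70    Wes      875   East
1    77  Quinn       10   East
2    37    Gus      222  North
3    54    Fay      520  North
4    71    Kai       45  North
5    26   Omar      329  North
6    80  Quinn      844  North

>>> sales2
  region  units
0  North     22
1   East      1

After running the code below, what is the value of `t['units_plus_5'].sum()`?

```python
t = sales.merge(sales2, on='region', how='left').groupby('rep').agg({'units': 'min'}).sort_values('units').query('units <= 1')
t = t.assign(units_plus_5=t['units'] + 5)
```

merge on 'region' (how='left') → 7 rows:
   cost    rep  revenue region  units
0    70    Wes      875   East      1
1    77  Quinn       10   East      1
2    37    Gus      222  North     22
3    54    Fay      520  North     22
4    71    Kai       45  North     22
5    26   Omar      329  North     22
6    80  Quinn      844  North     22
group by rep, min of units:
       units
rep         
Fay       22
Gus       22
Kai       22
Omar      22
Quinn      1
Wes        1
sort by units:
       units
rep         
Quinn      1
Wes        1
Fay       22
Gus       22
Kai       22
Omar      22
filter rows where units <= 1:
       units
rep         
Quinn      1
Wes        1
add column units_plus_5 = t['units'] + 5:
       units  units_plus_5
rep                       
Quinn      1             6
Wes        1             6
The sum of column 'units_plus_5' is 12.

12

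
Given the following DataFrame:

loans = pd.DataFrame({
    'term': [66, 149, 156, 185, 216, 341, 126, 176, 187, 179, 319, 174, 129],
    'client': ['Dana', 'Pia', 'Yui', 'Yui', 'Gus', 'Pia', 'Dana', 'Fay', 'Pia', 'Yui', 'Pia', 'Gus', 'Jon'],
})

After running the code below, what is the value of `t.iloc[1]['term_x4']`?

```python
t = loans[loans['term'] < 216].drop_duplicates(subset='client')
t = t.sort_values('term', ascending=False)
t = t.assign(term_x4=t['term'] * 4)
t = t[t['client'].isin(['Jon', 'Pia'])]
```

516

filter rows where term < 216:
    term client
0     66   Dana
1    149    Pia
2    156    Yui
3    185    Yui
6    126   Dana
7    176    Fay
8    187    Pia
9    179    Yui
11   174    Gus
12   129    Jon
drop duplicate client (keep=first):
    term client
0     66   Dana
1    149    Pia
2    156    Yui
7    176    Fay
11   174    Gus
12   129    Jon
sort by term descending:
    term client
7    176    Fay
11   174    Gus
2    156    Yui
1    149    Pia
12   129    Jon
0     66   Dana
add column term_x4 = t['term'] * 4:
    term client  term_x4
7    176    Fay      704
11   174    Gus      696
2    156    Yui      624
1    149    Pia      596
12   129    Jon      516
0     66   Dana      264
filter rows where client in ['Jon', 'Pia']:
    term client  term_x4
1    149    Pia      596
12   129    Jon      516
The value at position 1, column 'term_x4' is 516.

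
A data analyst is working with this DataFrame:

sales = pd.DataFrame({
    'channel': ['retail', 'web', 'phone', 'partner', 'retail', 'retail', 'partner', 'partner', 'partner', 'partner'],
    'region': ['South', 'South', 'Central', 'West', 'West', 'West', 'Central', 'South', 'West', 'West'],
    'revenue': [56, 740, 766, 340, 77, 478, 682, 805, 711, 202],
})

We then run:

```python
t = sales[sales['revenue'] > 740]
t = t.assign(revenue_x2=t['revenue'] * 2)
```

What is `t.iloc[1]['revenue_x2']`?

filter rows where revenue > 740:
   channel   region  revenue
2    phone  Central      766
7  partner    South      805
add column revenue_x2 = t['revenue'] * 2:
   channel   region  revenue  revenue_x2
2    phone  Central      766        1532
7  partner    South      805        1610
So iloc[1]['revenue_x2'] = 1610.

1610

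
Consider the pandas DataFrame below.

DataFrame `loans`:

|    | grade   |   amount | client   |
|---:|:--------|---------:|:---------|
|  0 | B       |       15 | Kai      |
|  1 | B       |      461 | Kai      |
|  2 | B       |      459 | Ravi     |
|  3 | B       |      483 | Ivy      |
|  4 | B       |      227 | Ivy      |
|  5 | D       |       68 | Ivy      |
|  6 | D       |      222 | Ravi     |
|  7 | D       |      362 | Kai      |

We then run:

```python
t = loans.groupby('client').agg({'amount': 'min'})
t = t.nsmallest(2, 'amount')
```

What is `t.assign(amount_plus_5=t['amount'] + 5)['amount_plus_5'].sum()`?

93

group by client, min of amount:
        amount
client        
Ivy         68
Kai         15
Ravi       222
take 2 rows with smallest amount:
        amount
client        
Kai         15
Ivy         68
add column amount_plus_5 = t['amount'] + 5:
        amount  amount_plus_5
client                       
Kai         15             20
Ivy         68             73
The sum of column 'amount_plus_5' is 93.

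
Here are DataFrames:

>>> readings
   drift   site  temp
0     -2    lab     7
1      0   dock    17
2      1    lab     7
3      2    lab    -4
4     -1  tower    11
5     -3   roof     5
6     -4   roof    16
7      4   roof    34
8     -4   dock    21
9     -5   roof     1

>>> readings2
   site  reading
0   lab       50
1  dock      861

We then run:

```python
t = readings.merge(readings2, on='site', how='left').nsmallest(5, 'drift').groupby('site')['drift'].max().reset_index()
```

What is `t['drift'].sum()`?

merge on 'site' (how='left') → 10 rows:
   drift   site  temp  reading
0     -2    lab     7     50.0
1      0   dock    17    861.0
2      1    lab     7     50.0
3      2    lab    -4     50.0
4     -1  tower    11      NaN
5     -3   roof     5      NaN
6     -4   roof    16      NaN
7      4   roof    34      NaN
8     -4   dock    21    861.0
9     -5   roof     1      NaN
take 5 rows with smallest drift:
   drift  site  temp  reading
9     -5  roof     1      NaN
6     -4  roof    16      NaN
8     -4  dock    21    861.0
5     -3  roof     5      NaN
0     -2   lab     7     50.0
group by site, max of drift:
site
dock   -4
lab    -2
roof   -3
Name: drift, dtype: int64
reset_index():
   site  drift
0  dock     -4
1   lab     -2
2  roof     -3
Taking the sum of column 'drift' gives -9.

-9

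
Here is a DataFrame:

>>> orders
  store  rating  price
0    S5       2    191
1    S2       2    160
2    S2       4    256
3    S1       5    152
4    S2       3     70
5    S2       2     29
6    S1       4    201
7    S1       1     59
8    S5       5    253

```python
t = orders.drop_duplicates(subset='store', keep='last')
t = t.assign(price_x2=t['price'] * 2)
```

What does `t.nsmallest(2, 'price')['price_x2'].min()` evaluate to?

58

drop duplicate store (keep=last):
  store  rating  price
5    S2       2     29
7    S1       1     59
8    S5       5    253
add column price_x2 = t['price'] * 2:
  store  rating  price  price_x2
5    S2       2     29        58
7    S1       1     59       118
8    S5       5    253       506
take 2 rows with smallest price:
  store  rating  price  price_x2
5    S2       2     29        58
7    S1       1     59       118
The min of column 'price_x2' is 58.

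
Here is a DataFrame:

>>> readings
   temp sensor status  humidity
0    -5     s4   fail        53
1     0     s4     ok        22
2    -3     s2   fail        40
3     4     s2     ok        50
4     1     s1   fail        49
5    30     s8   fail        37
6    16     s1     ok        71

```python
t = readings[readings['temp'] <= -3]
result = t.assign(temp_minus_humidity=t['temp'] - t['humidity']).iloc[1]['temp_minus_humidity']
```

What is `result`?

-43

filter rows where temp <= -3:
   temp sensor status  humidity
0    -5     s4   fail        53
2    -3     s2   fail        40
add column temp_minus_humidity = t['temp'] - t['humidity']:
   temp sensor status  humidity  temp_minus_humidity
0    -5     s4   fail        53                  -58
2    -3     s2   fail        40                  -43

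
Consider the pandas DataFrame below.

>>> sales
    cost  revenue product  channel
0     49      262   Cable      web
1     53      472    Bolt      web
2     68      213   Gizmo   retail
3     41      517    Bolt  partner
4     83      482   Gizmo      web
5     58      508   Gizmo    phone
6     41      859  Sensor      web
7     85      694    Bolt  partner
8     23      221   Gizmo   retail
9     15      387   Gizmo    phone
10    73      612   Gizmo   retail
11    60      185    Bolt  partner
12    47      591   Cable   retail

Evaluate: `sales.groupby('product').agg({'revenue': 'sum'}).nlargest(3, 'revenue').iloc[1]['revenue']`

1868

group by product, sum of revenue:
         revenue
product         
Bolt        1868
Cable        853
Gizmo       2423
Sensor       859
take 3 rows with largest revenue:
         revenue
product         
Gizmo       2423
Bolt        1868
Sensor       859
Reading off the value at position 1, column 'revenue', we get 1868.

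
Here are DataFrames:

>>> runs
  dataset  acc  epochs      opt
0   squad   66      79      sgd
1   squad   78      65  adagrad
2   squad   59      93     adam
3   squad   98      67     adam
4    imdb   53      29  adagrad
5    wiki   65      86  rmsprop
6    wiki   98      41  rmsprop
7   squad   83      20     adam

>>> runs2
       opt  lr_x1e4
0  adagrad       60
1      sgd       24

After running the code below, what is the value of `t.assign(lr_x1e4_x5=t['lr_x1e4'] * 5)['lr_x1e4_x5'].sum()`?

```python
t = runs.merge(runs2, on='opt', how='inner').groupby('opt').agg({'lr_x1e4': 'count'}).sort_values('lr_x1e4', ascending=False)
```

merge on 'opt' (how='inner') → 3 rows:
  dataset  acc  epochs      opt  lr_x1e4
0   squad   66      79      sgd       24
1   squad   78      65  adagrad       60
2    imdb   53      29  adagrad       60
group by opt, count of lr_x1e4:
         lr_x1e4
opt             
adagrad        2
sgd            1
sort by lr_x1e4 descending:
         lr_x1e4
opt             
adagrad        2
sgd            1
add column lr_x1e4_x5 = t['lr_x1e4'] * 5:
         lr_x1e4  lr_x1e4_x5
opt                         
adagrad        2          10
sgd            1           5
Hence 15.

15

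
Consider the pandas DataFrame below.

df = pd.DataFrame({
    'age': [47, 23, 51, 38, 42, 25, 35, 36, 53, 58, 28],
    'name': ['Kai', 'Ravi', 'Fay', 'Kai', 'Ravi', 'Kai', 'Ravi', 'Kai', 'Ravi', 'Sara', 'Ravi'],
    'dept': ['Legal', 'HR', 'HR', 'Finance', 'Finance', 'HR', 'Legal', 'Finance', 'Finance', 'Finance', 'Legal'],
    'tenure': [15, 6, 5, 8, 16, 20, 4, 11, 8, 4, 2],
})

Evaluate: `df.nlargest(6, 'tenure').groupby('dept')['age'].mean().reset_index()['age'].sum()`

114.25

take 6 rows with largest tenure:
   age  name     dept  tenure
5   25   Kai       HR      20
4   42  Ravi  Finance      16
0   47   Kai    Legal      15
7   36   Kai  Finance      11
3   38   Kai  Finance       8
8   53  Ravi  Finance       8
group by dept, mean of age:
dept
Finance    42.25
HR         25.00
Legal      47.00
Name: age, dtype: float64
reset_index():
      dept    age
0  Finance  42.25
1       HR  25.00
2    Legal  47.00
Then the sum of column 'age': 114.25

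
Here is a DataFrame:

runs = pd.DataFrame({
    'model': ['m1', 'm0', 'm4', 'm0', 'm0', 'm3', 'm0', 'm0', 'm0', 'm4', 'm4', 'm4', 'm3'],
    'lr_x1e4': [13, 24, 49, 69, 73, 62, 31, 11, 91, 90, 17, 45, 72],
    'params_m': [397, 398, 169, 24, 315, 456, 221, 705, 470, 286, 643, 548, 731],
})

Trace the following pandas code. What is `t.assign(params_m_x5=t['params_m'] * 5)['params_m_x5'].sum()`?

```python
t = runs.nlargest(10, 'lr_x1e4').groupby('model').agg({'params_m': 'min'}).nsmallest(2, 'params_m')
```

965

take 10 rows with largest lr_x1e4:
   model  lr_x1e4  params_m
8     m0       91       470
9     m4       90       286
4     m0       73       315
12    m3       72       731
3     m0       69        24
5     m3       62       456
2     m4       49       169
11    m4       45       548
6     m0       31       221
1     m0       24       398
group by model, min of params_m:
       params_m
model          
m0           24
m3          456
m4          169
take 2 rows with smallest params_m:
       params_m
model          
m0           24
m4          169
add column params_m_x5 = t['params_m'] * 5:
       params_m  params_m_x5
model                       
m0           24          120
m4          169          845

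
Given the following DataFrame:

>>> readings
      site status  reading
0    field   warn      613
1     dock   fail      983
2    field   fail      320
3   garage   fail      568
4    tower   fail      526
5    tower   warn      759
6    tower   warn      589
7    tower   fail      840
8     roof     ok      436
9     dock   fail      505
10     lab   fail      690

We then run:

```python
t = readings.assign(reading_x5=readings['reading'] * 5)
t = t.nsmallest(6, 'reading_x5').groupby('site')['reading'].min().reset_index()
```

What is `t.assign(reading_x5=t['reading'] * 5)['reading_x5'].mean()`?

2355.0

add column reading_x5 = readings['reading'] * 5:
      site status  reading  reading_x5
0    field   warn      613        3065
1     dock   fail      983        4915
2    field   fail      320        1600
3   garage   fail      568        2840
4    tower   fail      526        2630
5    tower   warn      759        3795
6    tower   warn      589        2945
7    tower   fail      840        4200
8     roof     ok      436        2180
9     dock   fail      505        2525
10     lab   fail      690        3450
take 6 rows with smallest reading_x5:
     site status  reading  reading_x5
2   field   fail      320        1600
8    roof     ok      436        2180
9    dock   fail      505        2525
4   tower   fail      526        2630
3  garage   fail      568        2840
6   tower   warn      589        2945
group by site, min of reading:
site
dock      505
field     320
garage    568
roof      436
tower     526
Name: reading, dtype: int64
reset_index():
     site  reading
0    dock      505
1   field      320
2  garage      568
3    roof      436
4   tower      526
add column reading_x5 = t['reading'] * 5:
     site  reading  reading_x5
0    dock      505        2525
1   field      320        1600
2  garage      568        2840
3    roof      436        2180
4   tower      526        2630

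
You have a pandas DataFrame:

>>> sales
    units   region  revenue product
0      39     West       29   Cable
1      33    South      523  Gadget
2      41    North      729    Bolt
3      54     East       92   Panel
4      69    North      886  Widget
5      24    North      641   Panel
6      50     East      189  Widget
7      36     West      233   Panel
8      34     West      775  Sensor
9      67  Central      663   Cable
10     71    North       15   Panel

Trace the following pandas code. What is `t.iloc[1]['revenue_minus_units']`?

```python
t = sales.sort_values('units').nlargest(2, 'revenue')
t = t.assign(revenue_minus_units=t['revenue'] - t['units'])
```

741

sort by units:
    units   region  revenue product
5      24    North      641   Panel
1      33    South      523  Gadget
8      34     West      775  Sensor
7      36     West      233   Panel
0      39     West       29   Cable
2      41    North      729    Bolt
6      50     East      189  Widget
3      54     East       92   Panel
9      67  Central      663   Cable
4      69    North      886  Widget
10     71    North       15   Panel
take 2 rows with largest revenue:
   units region  revenue product
4     69  North      886  Widget
8     34   West      775  Sensor
add column revenue_minus_units = t['revenue'] - t['units']:
   units region  revenue product  revenue_minus_units
4     69  North      886  Widget                  817
8     34   West      775  Sensor                  741
Hence 741.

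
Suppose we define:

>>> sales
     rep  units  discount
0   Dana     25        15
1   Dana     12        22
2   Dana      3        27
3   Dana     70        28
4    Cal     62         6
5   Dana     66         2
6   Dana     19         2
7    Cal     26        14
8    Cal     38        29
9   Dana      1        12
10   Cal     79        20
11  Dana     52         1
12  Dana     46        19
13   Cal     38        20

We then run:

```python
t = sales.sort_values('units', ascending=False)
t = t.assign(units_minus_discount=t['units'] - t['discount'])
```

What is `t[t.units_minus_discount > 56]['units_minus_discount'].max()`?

64

sort by units descending:
     rep  units  discount
10   Cal     79        20
3   Dana     70        28
5   Dana     66         2
4    Cal     62         6
11  Dana     52         1
12  Dana     46        19
8    Cal     38        29
13   Cal     38        20
7    Cal     26        14
0   Dana     25        15
6   Dana     19         2
1   Dana     12        22
2   Dana      3        27
9   Dana      1        12
add column units_minus_discount = t['units'] - t['discount']:
     rep  units  discount  units_minus_discount
10   Cal     79        20                    59
3   Dana     70        28                    42
5   Dana     66         2                    64
4    Cal     62         6                    56
11  Dana     52         1                    51
12  Dana     46        19                    27
8    Cal     38        29                     9
13   Cal     38        20                    18
7    Cal     26        14                    12
0   Dana     25        15                    10
6   Dana     19         2                    17
1   Dana     12        22                   -10
2   Dana      3        27                   -24
9   Dana      1        12                   -11
filter rows where units_minus_discount > 56:
     rep  units  discount  units_minus_discount
10   Cal     79        20                    59
5   Dana     66         2                    64
So max() = 64.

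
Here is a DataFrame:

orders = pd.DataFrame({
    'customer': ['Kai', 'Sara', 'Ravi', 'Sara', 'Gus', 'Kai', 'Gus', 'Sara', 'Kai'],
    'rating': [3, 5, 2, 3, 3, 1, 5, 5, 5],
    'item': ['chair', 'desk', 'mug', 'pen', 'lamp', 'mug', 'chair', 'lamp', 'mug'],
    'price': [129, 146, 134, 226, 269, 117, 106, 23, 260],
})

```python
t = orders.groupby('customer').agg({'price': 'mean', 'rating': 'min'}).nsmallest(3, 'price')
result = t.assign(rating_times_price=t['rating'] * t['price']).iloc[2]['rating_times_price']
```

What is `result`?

group by customer: mean(price), min(rating):
               price  rating
customer                    
Gus       187.500000       3
Kai       168.666667       1
Ravi      134.000000       2
Sara      131.666667       3
take 3 rows with smallest price:
               price  rating
customer                    
Sara      131.666667       3
Ravi      134.000000       2
Kai       168.666667       1
add column rating_times_price = t['rating'] * t['price']:
               price  rating  rating_times_price
customer                                        
Sara      131.666667       3          395.000000
Ravi      134.000000       2          268.000000
Kai       168.666667       1          168.666667
value at position 2, column 'rating_times_price' → 168.666666667

168.666666667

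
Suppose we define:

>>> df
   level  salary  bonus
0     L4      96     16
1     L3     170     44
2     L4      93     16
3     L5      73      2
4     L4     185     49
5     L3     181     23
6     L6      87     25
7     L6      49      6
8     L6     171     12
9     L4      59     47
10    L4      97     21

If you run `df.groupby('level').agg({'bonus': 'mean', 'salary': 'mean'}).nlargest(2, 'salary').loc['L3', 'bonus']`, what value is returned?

group by level: mean(bonus), mean(salary):
           bonus      salary
level                       
L3     33.500000  175.500000
L4     29.800000  106.000000
L5      2.000000   73.000000
L6     14.333333  102.333333
take 2 rows with largest salary:
       bonus  salary
level               
L3      33.5   175.5
L4      29.8   106.0

33.5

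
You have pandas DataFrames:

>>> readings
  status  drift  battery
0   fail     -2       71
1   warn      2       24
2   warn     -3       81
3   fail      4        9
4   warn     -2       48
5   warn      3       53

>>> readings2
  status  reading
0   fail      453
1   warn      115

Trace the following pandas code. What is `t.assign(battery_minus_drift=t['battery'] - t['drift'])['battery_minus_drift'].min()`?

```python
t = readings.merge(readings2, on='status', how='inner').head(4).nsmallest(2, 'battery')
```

5

merge on 'status' (how='inner') → 6 rows:
  status  drift  battery  reading
0   fail     -2       71      453
1   warn      2       24      115
2   warn     -3       81      115
3   fail      4        9      453
4   warn     -2       48      115
5   warn      3       53      115
take first 4 rows:
  status  drift  battery  reading
0   fail     -2       71      453
1   warn      2       24      115
2   warn     -3       81      115
3   fail      4        9      453
take 2 rows with smallest battery:
  status  drift  battery  reading
3   fail      4        9      453
1   warn      2       24      115
add column battery_minus_drift = t['battery'] - t['drift']:
  status  drift  battery  reading  battery_minus_drift
3   fail      4        9      453                    5
1   warn      2       24      115                   22
The min of column 'battery_minus_drift' is 5.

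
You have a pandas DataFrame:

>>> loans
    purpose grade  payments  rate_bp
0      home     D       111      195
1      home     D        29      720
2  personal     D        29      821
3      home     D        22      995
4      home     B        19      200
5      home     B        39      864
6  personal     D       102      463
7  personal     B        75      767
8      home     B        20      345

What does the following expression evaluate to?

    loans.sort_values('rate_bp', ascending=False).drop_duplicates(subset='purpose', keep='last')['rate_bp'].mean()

329.0

sort by rate_bp descending:
    purpose grade  payments  rate_bp
3      home     D        22      995
5      home     B        39      864
2  personal     D        29      821
7  personal     B        75      767
1      home     D        29      720
6  personal     D       102      463
8      home     B        20      345
4      home     B        19      200
0      home     D       111      195
drop duplicate purpose (keep=last):
    purpose grade  payments  rate_bp
6  personal     D       102      463
0      home     D       111      195
Finally, mean of column 'rate_bp' = 329.0.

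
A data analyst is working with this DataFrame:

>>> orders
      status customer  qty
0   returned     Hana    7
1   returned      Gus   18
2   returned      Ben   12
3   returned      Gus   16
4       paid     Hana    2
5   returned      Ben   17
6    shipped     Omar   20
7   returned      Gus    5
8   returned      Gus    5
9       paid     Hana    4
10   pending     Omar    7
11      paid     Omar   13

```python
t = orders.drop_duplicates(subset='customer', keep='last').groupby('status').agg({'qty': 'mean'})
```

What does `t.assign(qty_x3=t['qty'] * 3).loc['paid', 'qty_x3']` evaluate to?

25.5

drop duplicate customer (keep=last):
      status customer  qty
5   returned      Ben   17
8   returned      Gus    5
9       paid     Hana    4
11      paid     Omar   13
group by status, mean of qty:
           qty
status        
paid       8.5
returned  11.0
add column qty_x3 = t['qty'] * 3:
           qty  qty_x3
status                
paid       8.5    25.5
returned  11.0    33.0
Hence 25.5.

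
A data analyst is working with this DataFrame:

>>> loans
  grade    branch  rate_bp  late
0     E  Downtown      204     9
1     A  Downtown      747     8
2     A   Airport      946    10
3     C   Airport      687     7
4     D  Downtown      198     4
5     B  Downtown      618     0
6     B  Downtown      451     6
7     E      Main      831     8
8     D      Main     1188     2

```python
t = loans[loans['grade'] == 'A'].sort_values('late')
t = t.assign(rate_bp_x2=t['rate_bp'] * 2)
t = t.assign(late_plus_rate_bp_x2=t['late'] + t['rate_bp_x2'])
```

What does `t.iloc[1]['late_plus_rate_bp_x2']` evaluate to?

1902

filter rows where grade == 'A':
  grade    branch  rate_bp  late
1     A  Downtown      747     8
2     A   Airport      946    10
sort by late:
  grade    branch  rate_bp  late
1     A  Downtown      747     8
2     A   Airport      946    10
add column rate_bp_x2 = t['rate_bp'] * 2:
  grade    branch  rate_bp  late  rate_bp_x2
1     A  Downtown      747     8        1494
2     A   Airport      946    10        1892
add column late_plus_rate_bp_x2 = t['late'] + t['rate_bp_x2']:
  grade    branch  rate_bp  late  rate_bp_x2  late_plus_rate_bp_x2
1     A  Downtown      747     8        1494                  1502
2     A   Airport      946    10        1892                  1902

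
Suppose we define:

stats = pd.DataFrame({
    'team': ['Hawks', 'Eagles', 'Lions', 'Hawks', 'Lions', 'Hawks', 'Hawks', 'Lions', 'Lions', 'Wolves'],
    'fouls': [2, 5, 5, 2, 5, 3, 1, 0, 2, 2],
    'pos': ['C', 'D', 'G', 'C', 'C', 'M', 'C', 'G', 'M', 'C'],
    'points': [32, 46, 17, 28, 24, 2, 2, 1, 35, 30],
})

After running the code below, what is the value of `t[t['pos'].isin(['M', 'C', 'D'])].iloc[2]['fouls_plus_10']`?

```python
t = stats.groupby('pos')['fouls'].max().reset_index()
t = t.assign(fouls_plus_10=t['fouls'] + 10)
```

group by pos, max of fouls:
pos
C    5
D    5
G    5
M    3
Name: fouls, dtype: int64
reset_index():
  pos  fouls
0   C      5
1   D      5
2   G      5
3   M      3
add column fouls_plus_10 = t['fouls'] + 10:
  pos  fouls  fouls_plus_10
0   C      5             15
1   D      5             15
2   G      5             15
3   M      3             13
filter rows where pos in ['M', 'C', 'D']:
  pos  fouls  fouls_plus_10
0   C      5             15
1   D      5             15
3   M      3             13
value at position 2, column 'fouls_plus_10' → 13

13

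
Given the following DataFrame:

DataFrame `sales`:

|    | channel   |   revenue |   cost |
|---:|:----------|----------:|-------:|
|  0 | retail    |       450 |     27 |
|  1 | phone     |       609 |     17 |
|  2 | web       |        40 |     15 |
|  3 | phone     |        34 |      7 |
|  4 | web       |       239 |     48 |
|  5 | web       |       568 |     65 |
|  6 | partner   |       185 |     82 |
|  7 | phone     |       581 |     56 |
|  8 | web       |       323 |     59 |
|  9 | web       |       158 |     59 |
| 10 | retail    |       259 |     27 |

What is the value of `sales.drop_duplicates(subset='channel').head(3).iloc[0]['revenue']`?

drop duplicate channel (keep=first):
   channel  revenue  cost
0   retail      450    27
1    phone      609    17
2      web       40    15
6  partner      185    82
take first 3 rows:
  channel  revenue  cost
0  retail      450    27
1   phone      609    17
2     web       40    15

450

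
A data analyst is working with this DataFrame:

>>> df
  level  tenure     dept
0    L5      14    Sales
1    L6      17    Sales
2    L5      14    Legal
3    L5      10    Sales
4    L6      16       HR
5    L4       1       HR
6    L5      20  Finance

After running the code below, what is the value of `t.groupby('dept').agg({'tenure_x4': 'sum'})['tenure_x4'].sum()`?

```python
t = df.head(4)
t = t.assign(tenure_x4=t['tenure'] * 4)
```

take first 4 rows:
  level  tenure   dept
0    L5      14  Sales
1    L6      17  Sales
2    L5      14  Legal
3    L5      10  Sales
add column tenure_x4 = t['tenure'] * 4:
  level  tenure   dept  tenure_x4
0    L5      14  Sales         56
1    L6      17  Sales         68
2    L5      14  Legal         56
3    L5      10  Sales         40
group by dept, sum of tenure_x4:
       tenure_x4
dept            
Legal         56
Sales        164
Hence 220.

220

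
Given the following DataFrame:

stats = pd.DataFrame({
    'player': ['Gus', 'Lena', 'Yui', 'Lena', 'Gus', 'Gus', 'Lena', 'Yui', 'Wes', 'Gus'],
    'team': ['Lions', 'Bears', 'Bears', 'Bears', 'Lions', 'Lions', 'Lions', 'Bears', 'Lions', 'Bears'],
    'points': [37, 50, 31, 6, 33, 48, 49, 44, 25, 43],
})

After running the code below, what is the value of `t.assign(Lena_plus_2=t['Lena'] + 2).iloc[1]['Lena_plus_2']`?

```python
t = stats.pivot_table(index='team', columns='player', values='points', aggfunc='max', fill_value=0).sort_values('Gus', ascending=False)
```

52

pivot: rows=team, cols=player, max(points):
player  Gus  Lena  Wes  Yui
team                       
Bears    43    50    0   44
Lions    48    49   25    0
sort by Gus descending:
player  Gus  Lena  Wes  Yui
team                       
Lions    48    49   25    0
Bears    43    50    0   44
add column Lena_plus_2 = t['Lena'] + 2:
player  Gus  Lena  Wes  Yui  Lena_plus_2
team                                    
Lions    48    49   25    0           51
Bears    43    50    0   44           52
Reading off the value at position 1, column 'Lena_plus_2', we get 52.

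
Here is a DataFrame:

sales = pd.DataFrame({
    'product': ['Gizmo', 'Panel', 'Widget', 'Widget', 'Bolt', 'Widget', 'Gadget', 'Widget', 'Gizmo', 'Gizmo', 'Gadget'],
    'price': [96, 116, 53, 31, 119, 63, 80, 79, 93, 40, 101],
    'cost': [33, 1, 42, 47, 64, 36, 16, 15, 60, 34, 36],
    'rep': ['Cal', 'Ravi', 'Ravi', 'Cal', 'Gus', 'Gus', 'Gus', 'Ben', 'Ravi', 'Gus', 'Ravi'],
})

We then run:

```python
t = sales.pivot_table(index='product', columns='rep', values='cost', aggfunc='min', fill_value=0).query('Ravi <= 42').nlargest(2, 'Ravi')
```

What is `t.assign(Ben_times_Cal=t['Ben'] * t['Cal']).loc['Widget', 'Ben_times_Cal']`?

pivot: rows=product, cols=rep, min(cost):
rep      Ben  Cal  Gus  Ravi
product                     
Bolt       0    0   64     0
Gadget     0    0   16    36
Gizmo      0   33   34    60
Panel      0    0    0     1
Widget    15   47   36    42
filter rows where Ravi <= 42:
rep      Ben  Cal  Gus  Ravi
product                     
Bolt       0    0   64     0
Gadget     0    0   16    36
Panel      0    0    0     1
Widget    15   47   36    42
take 2 rows with largest Ravi:
rep      Ben  Cal  Gus  Ravi
product                     
Widget    15   47   36    42
Gadget     0    0   16    36
add column Ben_times_Cal = t['Ben'] * t['Cal']:
rep      Ben  Cal  Gus  Ravi  Ben_times_Cal
product                                    
Widget    15   47   36    42            705
Gadget     0    0   16    36              0
Hence 705.

705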